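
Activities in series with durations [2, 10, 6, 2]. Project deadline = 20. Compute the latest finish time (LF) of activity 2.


LF(activity 2) = deadline - sum of successor durations
Successors: activities 3 through 4 with durations [6, 2]
Sum of successor durations = 8
LF = 20 - 8 = 12

12


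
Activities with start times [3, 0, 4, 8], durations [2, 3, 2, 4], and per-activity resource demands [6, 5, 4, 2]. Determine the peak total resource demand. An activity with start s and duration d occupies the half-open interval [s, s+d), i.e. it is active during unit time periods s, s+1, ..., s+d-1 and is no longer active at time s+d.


Each activity i is active on [start_i, start_i + duration_i).
Compute total resource usage per time slot:
  t=0: active resources = [5], total = 5
  t=1: active resources = [5], total = 5
  t=2: active resources = [5], total = 5
  t=3: active resources = [6], total = 6
  t=4: active resources = [6, 4], total = 10
  t=5: active resources = [4], total = 4
  t=6: active resources = [], total = 0
  t=7: active resources = [], total = 0
  t=8: active resources = [2], total = 2
  t=9: active resources = [2], total = 2
  t=10: active resources = [2], total = 2
  t=11: active resources = [2], total = 2
Peak resource demand = 10

10


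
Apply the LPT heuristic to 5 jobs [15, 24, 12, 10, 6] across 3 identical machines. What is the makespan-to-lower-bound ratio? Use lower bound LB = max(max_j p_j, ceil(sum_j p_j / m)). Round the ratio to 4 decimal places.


LPT order: [24, 15, 12, 10, 6]
Machine loads after assignment: [24, 21, 22]
LPT makespan = 24
Lower bound = max(max_job, ceil(total/3)) = max(24, 23) = 24
Ratio = 24 / 24 = 1.0

1.0


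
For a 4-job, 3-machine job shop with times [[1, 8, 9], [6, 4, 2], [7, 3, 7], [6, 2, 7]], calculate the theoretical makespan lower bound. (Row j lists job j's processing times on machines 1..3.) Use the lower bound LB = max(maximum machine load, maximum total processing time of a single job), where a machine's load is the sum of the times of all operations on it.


Machine loads:
  Machine 1: 1 + 6 + 7 + 6 = 20
  Machine 2: 8 + 4 + 3 + 2 = 17
  Machine 3: 9 + 2 + 7 + 7 = 25
Max machine load = 25
Job totals:
  Job 1: 18
  Job 2: 12
  Job 3: 17
  Job 4: 15
Max job total = 18
Lower bound = max(25, 18) = 25

25


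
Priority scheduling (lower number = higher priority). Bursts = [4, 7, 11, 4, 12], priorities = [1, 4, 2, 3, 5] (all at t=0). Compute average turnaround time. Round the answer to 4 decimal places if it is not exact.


Sort by priority (ascending = highest first):
Order: [(1, 4), (2, 11), (3, 4), (4, 7), (5, 12)]
Completion times:
  Priority 1, burst=4, C=4
  Priority 2, burst=11, C=15
  Priority 3, burst=4, C=19
  Priority 4, burst=7, C=26
  Priority 5, burst=12, C=38
Average turnaround = 102/5 = 20.4

20.4


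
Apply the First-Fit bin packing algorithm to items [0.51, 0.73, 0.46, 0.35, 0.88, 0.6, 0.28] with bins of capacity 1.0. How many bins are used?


Place items sequentially using First-Fit:
  Item 0.51 -> new Bin 1
  Item 0.73 -> new Bin 2
  Item 0.46 -> Bin 1 (now 0.97)
  Item 0.35 -> new Bin 3
  Item 0.88 -> new Bin 4
  Item 0.6 -> Bin 3 (now 0.95)
  Item 0.28 -> new Bin 5
Total bins used = 5

5


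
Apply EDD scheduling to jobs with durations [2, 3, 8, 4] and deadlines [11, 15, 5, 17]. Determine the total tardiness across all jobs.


Sort by due date (EDD order): [(8, 5), (2, 11), (3, 15), (4, 17)]
Compute completion times and tardiness:
  Job 1: p=8, d=5, C=8, tardiness=max(0,8-5)=3
  Job 2: p=2, d=11, C=10, tardiness=max(0,10-11)=0
  Job 3: p=3, d=15, C=13, tardiness=max(0,13-15)=0
  Job 4: p=4, d=17, C=17, tardiness=max(0,17-17)=0
Total tardiness = 3

3


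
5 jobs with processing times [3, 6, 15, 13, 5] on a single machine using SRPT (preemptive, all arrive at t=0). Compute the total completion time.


Since all jobs arrive at t=0, SRPT equals SPT ordering.
SPT order: [3, 5, 6, 13, 15]
Completion times:
  Job 1: p=3, C=3
  Job 2: p=5, C=8
  Job 3: p=6, C=14
  Job 4: p=13, C=27
  Job 5: p=15, C=42
Total completion time = 3 + 8 + 14 + 27 + 42 = 94

94


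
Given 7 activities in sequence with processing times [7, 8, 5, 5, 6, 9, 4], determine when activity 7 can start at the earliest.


Activity 7 starts after activities 1 through 6 complete.
Predecessor durations: [7, 8, 5, 5, 6, 9]
ES = 7 + 8 + 5 + 5 + 6 + 9 = 40

40


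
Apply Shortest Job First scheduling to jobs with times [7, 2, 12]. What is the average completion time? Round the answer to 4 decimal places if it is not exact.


SJF order (ascending): [2, 7, 12]
Completion times:
  Job 1: burst=2, C=2
  Job 2: burst=7, C=9
  Job 3: burst=12, C=21
Average completion = 32/3 = 10.6667

10.6667


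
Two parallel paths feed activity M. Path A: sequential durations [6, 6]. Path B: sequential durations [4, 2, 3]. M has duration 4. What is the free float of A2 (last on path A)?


ES(A2) = sum of predecessors on chain A = 6
EF(A2) = ES + duration = 6 + 6 = 12
Successor of A2 is M. ES(M) = max(sum(A), sum(B)) = max(12, 9) = 12
Free float = ES(successor) - EF(current) = 12 - 12 = 0

0


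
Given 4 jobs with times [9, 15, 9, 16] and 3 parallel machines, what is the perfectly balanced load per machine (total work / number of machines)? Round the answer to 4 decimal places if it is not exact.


Total processing time = 9 + 15 + 9 + 16 = 49
Number of machines = 3
Ideal balanced load = 49 / 3 = 16.3333

16.3333


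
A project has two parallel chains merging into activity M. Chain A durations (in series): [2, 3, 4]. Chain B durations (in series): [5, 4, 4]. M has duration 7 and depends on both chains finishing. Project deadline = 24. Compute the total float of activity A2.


Forward pass: ES(A2) = sum of predecessors on chain A = 2
EF = ES + duration = 2 + 3 = 5
Backward pass: LF(M) = deadline = 24; LS(M) = 24 - 7 = 17
LF(A2) = LS(M) - sum(successors on chain A) = 17 - 4 = 13
LS = LF - duration = 13 - 3 = 10
Total float = LS - ES = 10 - 2 = 8

8


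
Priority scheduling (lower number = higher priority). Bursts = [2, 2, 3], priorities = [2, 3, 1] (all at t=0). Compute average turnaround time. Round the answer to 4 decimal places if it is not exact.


Sort by priority (ascending = highest first):
Order: [(1, 3), (2, 2), (3, 2)]
Completion times:
  Priority 1, burst=3, C=3
  Priority 2, burst=2, C=5
  Priority 3, burst=2, C=7
Average turnaround = 15/3 = 5.0

5.0


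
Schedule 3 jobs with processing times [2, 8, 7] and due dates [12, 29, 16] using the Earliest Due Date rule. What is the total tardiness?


Sort by due date (EDD order): [(2, 12), (7, 16), (8, 29)]
Compute completion times and tardiness:
  Job 1: p=2, d=12, C=2, tardiness=max(0,2-12)=0
  Job 2: p=7, d=16, C=9, tardiness=max(0,9-16)=0
  Job 3: p=8, d=29, C=17, tardiness=max(0,17-29)=0
Total tardiness = 0

0


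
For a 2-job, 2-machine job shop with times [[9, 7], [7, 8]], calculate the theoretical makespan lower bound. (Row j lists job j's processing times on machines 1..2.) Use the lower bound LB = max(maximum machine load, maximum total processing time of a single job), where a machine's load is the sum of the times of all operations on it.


Machine loads:
  Machine 1: 9 + 7 = 16
  Machine 2: 7 + 8 = 15
Max machine load = 16
Job totals:
  Job 1: 16
  Job 2: 15
Max job total = 16
Lower bound = max(16, 16) = 16

16


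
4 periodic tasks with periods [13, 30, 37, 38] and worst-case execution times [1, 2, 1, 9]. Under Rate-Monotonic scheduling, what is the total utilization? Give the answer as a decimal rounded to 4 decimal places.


Compute individual utilizations (exact fractions):
  Task 1: C/T = 1/13 (approx. 0.0769)
  Task 2: C/T = 2/30 = 1/15 (approx. 0.0667)
  Task 3: C/T = 1/37 (approx. 0.027)
  Task 4: C/T = 9/38 (approx. 0.2368)
Total utilization U = 1/13 + 1/15 + 1/37 + 9/38 = 111713/274170
Rounded to 4 decimal places: U = 0.4075
RM (Liu & Layland) bound for 4 tasks = 0.756828; compare with U = 111713/274170 (approx. 0.407459)
U <= bound, so schedulable by RM sufficient condition.

0.4075


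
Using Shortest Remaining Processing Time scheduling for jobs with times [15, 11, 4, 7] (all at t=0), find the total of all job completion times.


Since all jobs arrive at t=0, SRPT equals SPT ordering.
SPT order: [4, 7, 11, 15]
Completion times:
  Job 1: p=4, C=4
  Job 2: p=7, C=11
  Job 3: p=11, C=22
  Job 4: p=15, C=37
Total completion time = 4 + 11 + 22 + 37 = 74

74


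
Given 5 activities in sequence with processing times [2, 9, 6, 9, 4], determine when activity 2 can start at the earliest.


Activity 2 starts after activities 1 through 1 complete.
Predecessor durations: [2]
ES = 2 = 2

2


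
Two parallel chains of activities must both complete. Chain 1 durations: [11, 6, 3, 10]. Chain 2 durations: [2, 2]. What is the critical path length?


Path A total = 11 + 6 + 3 + 10 = 30
Path B total = 2 + 2 = 4
Critical path = longest path = max(30, 4) = 30

30


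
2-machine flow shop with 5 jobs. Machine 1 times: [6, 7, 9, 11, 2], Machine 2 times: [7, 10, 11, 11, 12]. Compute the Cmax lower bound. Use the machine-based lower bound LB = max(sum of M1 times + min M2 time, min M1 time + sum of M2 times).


LB1 = sum(M1 times) + min(M2 times) = 35 + 7 = 42
LB2 = min(M1 times) + sum(M2 times) = 2 + 51 = 53
Lower bound = max(LB1, LB2) = max(42, 53) = 53

53


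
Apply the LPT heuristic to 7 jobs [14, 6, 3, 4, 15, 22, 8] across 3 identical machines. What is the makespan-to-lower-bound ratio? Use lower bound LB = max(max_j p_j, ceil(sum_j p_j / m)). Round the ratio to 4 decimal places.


LPT order: [22, 15, 14, 8, 6, 4, 3]
Machine loads after assignment: [25, 25, 22]
LPT makespan = 25
Lower bound = max(max_job, ceil(total/3)) = max(22, 24) = 24
Ratio = 25 / 24 = 1.0417

1.0417


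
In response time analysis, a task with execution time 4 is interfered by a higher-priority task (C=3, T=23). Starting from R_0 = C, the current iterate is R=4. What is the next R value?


R_next = C + ceil(R_prev / T_hp) * C_hp
ceil(4 / 23) = ceil(0.1739) = 1
Interference = 1 * 3 = 3
R_next = 4 + 3 = 7

7


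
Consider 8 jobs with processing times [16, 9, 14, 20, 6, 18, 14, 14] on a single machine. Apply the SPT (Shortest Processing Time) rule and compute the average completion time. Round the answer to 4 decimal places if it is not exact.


Sort jobs by processing time (SPT order): [6, 9, 14, 14, 14, 16, 18, 20]
Compute completion times sequentially:
  Job 1: processing = 6, completes at 6
  Job 2: processing = 9, completes at 15
  Job 3: processing = 14, completes at 29
  Job 4: processing = 14, completes at 43
  Job 5: processing = 14, completes at 57
  Job 6: processing = 16, completes at 73
  Job 7: processing = 18, completes at 91
  Job 8: processing = 20, completes at 111
Sum of completion times = 425
Average completion time = 425/8 = 53.125

53.125


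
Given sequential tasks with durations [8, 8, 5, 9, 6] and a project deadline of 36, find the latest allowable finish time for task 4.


LF(activity 4) = deadline - sum of successor durations
Successors: activities 5 through 5 with durations [6]
Sum of successor durations = 6
LF = 36 - 6 = 30

30


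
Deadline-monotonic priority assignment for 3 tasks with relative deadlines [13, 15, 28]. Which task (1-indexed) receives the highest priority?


Sort tasks by relative deadline (ascending):
  Task 1: deadline = 13
  Task 2: deadline = 15
  Task 3: deadline = 28
Priority order (highest first): [1, 2, 3]
Highest priority task = 1

1


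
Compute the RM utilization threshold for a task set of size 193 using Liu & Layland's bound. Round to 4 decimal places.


Compute 2^(1/193) = 1.0035978931
Subtract 1: 1.0035978931 - 1 = 0.0035978931
Multiply by n: 193 * 0.0035978931 = 0.6943933683
Round to 4 dp: 0.6944

0.6944


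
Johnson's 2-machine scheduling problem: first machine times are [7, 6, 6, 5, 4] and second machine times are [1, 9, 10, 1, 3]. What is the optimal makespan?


Apply Johnson's rule:
  Group 1 (a <= b): [(2, 6, 9), (3, 6, 10)]
  Group 2 (a > b): [(5, 4, 3), (1, 7, 1), (4, 5, 1)]
Optimal job order: [2, 3, 5, 1, 4]
Schedule:
  Job 2: M1 done at 6, M2 done at 15
  Job 3: M1 done at 12, M2 done at 25
  Job 5: M1 done at 16, M2 done at 28
  Job 1: M1 done at 23, M2 done at 29
  Job 4: M1 done at 28, M2 done at 30
Makespan = 30

30


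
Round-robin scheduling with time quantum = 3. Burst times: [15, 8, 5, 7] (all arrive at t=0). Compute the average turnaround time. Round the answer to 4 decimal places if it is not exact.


Time quantum = 3
Execution trace:
  J1 runs 3 units, time = 3
  J2 runs 3 units, time = 6
  J3 runs 3 units, time = 9
  J4 runs 3 units, time = 12
  J1 runs 3 units, time = 15
  J2 runs 3 units, time = 18
  J3 runs 2 units, time = 20
  J4 runs 3 units, time = 23
  J1 runs 3 units, time = 26
  J2 runs 2 units, time = 28
  J4 runs 1 units, time = 29
  J1 runs 3 units, time = 32
  J1 runs 3 units, time = 35
Finish times: [35, 28, 20, 29]
Average turnaround = 112/4 = 28.0

28.0


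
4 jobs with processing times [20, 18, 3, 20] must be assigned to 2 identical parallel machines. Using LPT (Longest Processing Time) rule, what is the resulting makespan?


Sort jobs in decreasing order (LPT): [20, 20, 18, 3]
Assign each job to the least loaded machine:
  Machine 1: jobs [20, 18], load = 38
  Machine 2: jobs [20, 3], load = 23
Makespan = max load = 38

38


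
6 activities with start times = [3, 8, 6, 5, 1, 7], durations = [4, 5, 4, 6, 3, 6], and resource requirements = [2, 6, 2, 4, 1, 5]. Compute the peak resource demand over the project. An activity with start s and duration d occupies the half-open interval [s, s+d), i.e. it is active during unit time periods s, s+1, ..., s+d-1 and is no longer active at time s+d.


Each activity i is active on [start_i, start_i + duration_i).
Compute total resource usage per time slot:
  t=0: active resources = [], total = 0
  t=1: active resources = [1], total = 1
  t=2: active resources = [1], total = 1
  t=3: active resources = [2, 1], total = 3
  t=4: active resources = [2], total = 2
  t=5: active resources = [2, 4], total = 6
  t=6: active resources = [2, 2, 4], total = 8
  t=7: active resources = [2, 4, 5], total = 11
  t=8: active resources = [6, 2, 4, 5], total = 17
  t=9: active resources = [6, 2, 4, 5], total = 17
  t=10: active resources = [6, 4, 5], total = 15
  t=11: active resources = [6, 5], total = 11
  t=12: active resources = [6, 5], total = 11
Peak resource demand = 17

17


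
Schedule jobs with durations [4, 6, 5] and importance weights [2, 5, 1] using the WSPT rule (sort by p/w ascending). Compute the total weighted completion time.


Compute p/w ratios and sort ascending (WSPT): [(6, 5), (4, 2), (5, 1)]
Compute weighted completion times:
  Job (p=6,w=5): C=6, w*C=5*6=30
  Job (p=4,w=2): C=10, w*C=2*10=20
  Job (p=5,w=1): C=15, w*C=1*15=15
Total weighted completion time = 65

65


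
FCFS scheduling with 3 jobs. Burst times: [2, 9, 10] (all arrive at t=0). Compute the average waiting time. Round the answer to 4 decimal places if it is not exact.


FCFS order (as given): [2, 9, 10]
Waiting times:
  Job 1: wait = 0
  Job 2: wait = 2
  Job 3: wait = 11
Sum of waiting times = 13
Average waiting time = 13/3 = 4.3333

4.3333


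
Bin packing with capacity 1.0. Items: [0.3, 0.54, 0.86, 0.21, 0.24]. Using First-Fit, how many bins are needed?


Place items sequentially using First-Fit:
  Item 0.3 -> new Bin 1
  Item 0.54 -> Bin 1 (now 0.84)
  Item 0.86 -> new Bin 2
  Item 0.21 -> new Bin 3
  Item 0.24 -> Bin 3 (now 0.45)
Total bins used = 3

3


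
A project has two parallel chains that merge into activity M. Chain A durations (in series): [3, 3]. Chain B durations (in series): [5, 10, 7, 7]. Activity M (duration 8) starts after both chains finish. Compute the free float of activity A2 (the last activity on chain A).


ES(A2) = sum of predecessors on chain A = 3
EF(A2) = ES + duration = 3 + 3 = 6
Successor of A2 is M. ES(M) = max(sum(A), sum(B)) = max(6, 29) = 29
Free float = ES(successor) - EF(current) = 29 - 6 = 23

23


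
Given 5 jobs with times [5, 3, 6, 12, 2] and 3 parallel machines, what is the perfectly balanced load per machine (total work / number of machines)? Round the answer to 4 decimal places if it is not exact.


Total processing time = 5 + 3 + 6 + 12 + 2 = 28
Number of machines = 3
Ideal balanced load = 28 / 3 = 9.3333

9.3333


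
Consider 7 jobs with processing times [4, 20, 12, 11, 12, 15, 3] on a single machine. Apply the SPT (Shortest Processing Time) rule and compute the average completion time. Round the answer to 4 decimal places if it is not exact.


Sort jobs by processing time (SPT order): [3, 4, 11, 12, 12, 15, 20]
Compute completion times sequentially:
  Job 1: processing = 3, completes at 3
  Job 2: processing = 4, completes at 7
  Job 3: processing = 11, completes at 18
  Job 4: processing = 12, completes at 30
  Job 5: processing = 12, completes at 42
  Job 6: processing = 15, completes at 57
  Job 7: processing = 20, completes at 77
Sum of completion times = 234
Average completion time = 234/7 = 33.4286

33.4286


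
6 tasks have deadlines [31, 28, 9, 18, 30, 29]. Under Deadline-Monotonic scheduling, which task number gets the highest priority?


Sort tasks by relative deadline (ascending):
  Task 3: deadline = 9
  Task 4: deadline = 18
  Task 2: deadline = 28
  Task 6: deadline = 29
  Task 5: deadline = 30
  Task 1: deadline = 31
Priority order (highest first): [3, 4, 2, 6, 5, 1]
Highest priority task = 3

3


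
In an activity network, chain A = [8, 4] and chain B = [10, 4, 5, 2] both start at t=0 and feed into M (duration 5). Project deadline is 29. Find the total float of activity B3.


Forward pass: ES(B3) = sum of predecessors on chain B = 14
EF = ES + duration = 14 + 5 = 19
Backward pass: LF(M) = deadline = 29; LS(M) = 29 - 5 = 24
LF(B3) = LS(M) - sum(successors on chain B) = 24 - 2 = 22
LS = LF - duration = 22 - 5 = 17
Total float = LS - ES = 17 - 14 = 3

3


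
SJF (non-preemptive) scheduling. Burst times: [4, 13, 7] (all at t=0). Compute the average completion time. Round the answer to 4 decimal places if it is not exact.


SJF order (ascending): [4, 7, 13]
Completion times:
  Job 1: burst=4, C=4
  Job 2: burst=7, C=11
  Job 3: burst=13, C=24
Average completion = 39/3 = 13.0

13.0


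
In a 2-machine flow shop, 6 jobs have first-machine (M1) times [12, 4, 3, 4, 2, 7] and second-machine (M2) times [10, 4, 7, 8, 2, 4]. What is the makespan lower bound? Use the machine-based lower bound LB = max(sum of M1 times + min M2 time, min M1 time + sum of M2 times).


LB1 = sum(M1 times) + min(M2 times) = 32 + 2 = 34
LB2 = min(M1 times) + sum(M2 times) = 2 + 35 = 37
Lower bound = max(LB1, LB2) = max(34, 37) = 37

37


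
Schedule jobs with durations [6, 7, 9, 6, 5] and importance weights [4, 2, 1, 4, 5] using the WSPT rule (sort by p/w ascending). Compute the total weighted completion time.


Compute p/w ratios and sort ascending (WSPT): [(5, 5), (6, 4), (6, 4), (7, 2), (9, 1)]
Compute weighted completion times:
  Job (p=5,w=5): C=5, w*C=5*5=25
  Job (p=6,w=4): C=11, w*C=4*11=44
  Job (p=6,w=4): C=17, w*C=4*17=68
  Job (p=7,w=2): C=24, w*C=2*24=48
  Job (p=9,w=1): C=33, w*C=1*33=33
Total weighted completion time = 218

218


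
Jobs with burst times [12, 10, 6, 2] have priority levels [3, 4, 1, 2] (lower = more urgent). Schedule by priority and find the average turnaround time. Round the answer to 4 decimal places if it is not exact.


Sort by priority (ascending = highest first):
Order: [(1, 6), (2, 2), (3, 12), (4, 10)]
Completion times:
  Priority 1, burst=6, C=6
  Priority 2, burst=2, C=8
  Priority 3, burst=12, C=20
  Priority 4, burst=10, C=30
Average turnaround = 64/4 = 16.0

16.0


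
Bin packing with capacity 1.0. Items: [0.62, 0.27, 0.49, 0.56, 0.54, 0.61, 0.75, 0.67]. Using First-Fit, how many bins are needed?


Place items sequentially using First-Fit:
  Item 0.62 -> new Bin 1
  Item 0.27 -> Bin 1 (now 0.89)
  Item 0.49 -> new Bin 2
  Item 0.56 -> new Bin 3
  Item 0.54 -> new Bin 4
  Item 0.61 -> new Bin 5
  Item 0.75 -> new Bin 6
  Item 0.67 -> new Bin 7
Total bins used = 7

7


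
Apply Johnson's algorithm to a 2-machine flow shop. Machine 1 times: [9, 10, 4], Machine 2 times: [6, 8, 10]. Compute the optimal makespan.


Apply Johnson's rule:
  Group 1 (a <= b): [(3, 4, 10)]
  Group 2 (a > b): [(2, 10, 8), (1, 9, 6)]
Optimal job order: [3, 2, 1]
Schedule:
  Job 3: M1 done at 4, M2 done at 14
  Job 2: M1 done at 14, M2 done at 22
  Job 1: M1 done at 23, M2 done at 29
Makespan = 29

29


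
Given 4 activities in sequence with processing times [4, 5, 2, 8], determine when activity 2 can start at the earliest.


Activity 2 starts after activities 1 through 1 complete.
Predecessor durations: [4]
ES = 4 = 4

4


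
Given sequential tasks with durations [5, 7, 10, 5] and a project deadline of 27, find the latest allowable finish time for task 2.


LF(activity 2) = deadline - sum of successor durations
Successors: activities 3 through 4 with durations [10, 5]
Sum of successor durations = 15
LF = 27 - 15 = 12

12


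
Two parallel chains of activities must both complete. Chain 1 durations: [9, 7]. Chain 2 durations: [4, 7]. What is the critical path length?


Path A total = 9 + 7 = 16
Path B total = 4 + 7 = 11
Critical path = longest path = max(16, 11) = 16

16


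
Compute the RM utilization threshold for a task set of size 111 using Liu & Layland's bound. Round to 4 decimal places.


Compute 2^(1/111) = 1.0062641072
Subtract 1: 1.0062641072 - 1 = 0.0062641072
Multiply by n: 111 * 0.0062641072 = 0.6953158992
Round to 4 dp: 0.6953

0.6953


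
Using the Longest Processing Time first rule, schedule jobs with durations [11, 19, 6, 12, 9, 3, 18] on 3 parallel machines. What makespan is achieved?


Sort jobs in decreasing order (LPT): [19, 18, 12, 11, 9, 6, 3]
Assign each job to the least loaded machine:
  Machine 1: jobs [19, 6], load = 25
  Machine 2: jobs [18, 9], load = 27
  Machine 3: jobs [12, 11, 3], load = 26
Makespan = max load = 27

27


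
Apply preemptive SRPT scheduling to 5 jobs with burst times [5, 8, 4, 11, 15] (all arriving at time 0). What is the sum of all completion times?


Since all jobs arrive at t=0, SRPT equals SPT ordering.
SPT order: [4, 5, 8, 11, 15]
Completion times:
  Job 1: p=4, C=4
  Job 2: p=5, C=9
  Job 3: p=8, C=17
  Job 4: p=11, C=28
  Job 5: p=15, C=43
Total completion time = 4 + 9 + 17 + 28 + 43 = 101

101


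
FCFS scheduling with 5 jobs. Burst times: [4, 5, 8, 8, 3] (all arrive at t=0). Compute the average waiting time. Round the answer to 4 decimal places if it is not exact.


FCFS order (as given): [4, 5, 8, 8, 3]
Waiting times:
  Job 1: wait = 0
  Job 2: wait = 4
  Job 3: wait = 9
  Job 4: wait = 17
  Job 5: wait = 25
Sum of waiting times = 55
Average waiting time = 55/5 = 11.0

11.0


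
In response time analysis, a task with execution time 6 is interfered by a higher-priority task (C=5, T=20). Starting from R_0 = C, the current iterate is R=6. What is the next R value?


R_next = C + ceil(R_prev / T_hp) * C_hp
ceil(6 / 20) = ceil(0.3) = 1
Interference = 1 * 5 = 5
R_next = 6 + 5 = 11

11


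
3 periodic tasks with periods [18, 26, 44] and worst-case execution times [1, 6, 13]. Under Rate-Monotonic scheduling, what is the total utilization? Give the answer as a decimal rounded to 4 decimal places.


Compute individual utilizations (exact fractions):
  Task 1: C/T = 1/18 (approx. 0.0556)
  Task 2: C/T = 6/26 = 3/13 (approx. 0.2308)
  Task 3: C/T = 13/44 (approx. 0.2955)
Total utilization U = 1/18 + 3/13 + 13/44 = 2995/5148
Rounded to 4 decimal places: U = 0.5818
RM (Liu & Layland) bound for 3 tasks = 0.779763; compare with U = 2995/5148 (approx. 0.581779)
U <= bound, so schedulable by RM sufficient condition.

0.5818


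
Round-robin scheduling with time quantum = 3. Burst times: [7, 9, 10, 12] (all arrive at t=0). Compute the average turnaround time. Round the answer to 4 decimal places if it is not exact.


Time quantum = 3
Execution trace:
  J1 runs 3 units, time = 3
  J2 runs 3 units, time = 6
  J3 runs 3 units, time = 9
  J4 runs 3 units, time = 12
  J1 runs 3 units, time = 15
  J2 runs 3 units, time = 18
  J3 runs 3 units, time = 21
  J4 runs 3 units, time = 24
  J1 runs 1 units, time = 25
  J2 runs 3 units, time = 28
  J3 runs 3 units, time = 31
  J4 runs 3 units, time = 34
  J3 runs 1 units, time = 35
  J4 runs 3 units, time = 38
Finish times: [25, 28, 35, 38]
Average turnaround = 126/4 = 31.5

31.5


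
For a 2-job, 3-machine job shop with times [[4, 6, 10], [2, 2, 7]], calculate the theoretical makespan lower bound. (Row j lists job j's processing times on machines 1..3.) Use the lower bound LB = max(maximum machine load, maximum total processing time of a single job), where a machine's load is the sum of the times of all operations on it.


Machine loads:
  Machine 1: 4 + 2 = 6
  Machine 2: 6 + 2 = 8
  Machine 3: 10 + 7 = 17
Max machine load = 17
Job totals:
  Job 1: 20
  Job 2: 11
Max job total = 20
Lower bound = max(17, 20) = 20

20


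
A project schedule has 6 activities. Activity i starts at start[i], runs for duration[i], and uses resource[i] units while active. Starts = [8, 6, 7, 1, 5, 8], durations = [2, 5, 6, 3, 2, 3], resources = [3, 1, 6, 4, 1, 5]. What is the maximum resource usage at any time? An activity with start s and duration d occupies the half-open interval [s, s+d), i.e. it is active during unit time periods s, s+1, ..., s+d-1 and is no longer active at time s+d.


Each activity i is active on [start_i, start_i + duration_i).
Compute total resource usage per time slot:
  t=0: active resources = [], total = 0
  t=1: active resources = [4], total = 4
  t=2: active resources = [4], total = 4
  t=3: active resources = [4], total = 4
  t=4: active resources = [], total = 0
  t=5: active resources = [1], total = 1
  t=6: active resources = [1, 1], total = 2
  t=7: active resources = [1, 6], total = 7
  t=8: active resources = [3, 1, 6, 5], total = 15
  t=9: active resources = [3, 1, 6, 5], total = 15
  t=10: active resources = [1, 6, 5], total = 12
  t=11: active resources = [6], total = 6
  t=12: active resources = [6], total = 6
Peak resource demand = 15

15


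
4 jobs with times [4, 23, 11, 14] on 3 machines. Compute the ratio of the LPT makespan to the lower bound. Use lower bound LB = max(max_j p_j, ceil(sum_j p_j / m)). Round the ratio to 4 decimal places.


LPT order: [23, 14, 11, 4]
Machine loads after assignment: [23, 14, 15]
LPT makespan = 23
Lower bound = max(max_job, ceil(total/3)) = max(23, 18) = 23
Ratio = 23 / 23 = 1.0

1.0


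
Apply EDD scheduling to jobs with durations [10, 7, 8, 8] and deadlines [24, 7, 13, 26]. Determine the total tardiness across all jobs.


Sort by due date (EDD order): [(7, 7), (8, 13), (10, 24), (8, 26)]
Compute completion times and tardiness:
  Job 1: p=7, d=7, C=7, tardiness=max(0,7-7)=0
  Job 2: p=8, d=13, C=15, tardiness=max(0,15-13)=2
  Job 3: p=10, d=24, C=25, tardiness=max(0,25-24)=1
  Job 4: p=8, d=26, C=33, tardiness=max(0,33-26)=7
Total tardiness = 10

10


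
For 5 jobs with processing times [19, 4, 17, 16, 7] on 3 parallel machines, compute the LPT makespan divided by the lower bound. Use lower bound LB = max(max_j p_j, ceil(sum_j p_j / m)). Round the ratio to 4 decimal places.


LPT order: [19, 17, 16, 7, 4]
Machine loads after assignment: [19, 21, 23]
LPT makespan = 23
Lower bound = max(max_job, ceil(total/3)) = max(19, 21) = 21
Ratio = 23 / 21 = 1.0952

1.0952


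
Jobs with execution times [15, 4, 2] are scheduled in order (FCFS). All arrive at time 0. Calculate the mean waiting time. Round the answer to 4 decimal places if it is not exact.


FCFS order (as given): [15, 4, 2]
Waiting times:
  Job 1: wait = 0
  Job 2: wait = 15
  Job 3: wait = 19
Sum of waiting times = 34
Average waiting time = 34/3 = 11.3333

11.3333


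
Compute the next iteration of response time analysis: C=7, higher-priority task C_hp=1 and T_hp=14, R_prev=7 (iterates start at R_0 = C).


R_next = C + ceil(R_prev / T_hp) * C_hp
ceil(7 / 14) = ceil(0.5) = 1
Interference = 1 * 1 = 1
R_next = 7 + 1 = 8

8


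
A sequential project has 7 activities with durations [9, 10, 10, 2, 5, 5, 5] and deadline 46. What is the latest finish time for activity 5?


LF(activity 5) = deadline - sum of successor durations
Successors: activities 6 through 7 with durations [5, 5]
Sum of successor durations = 10
LF = 46 - 10 = 36

36


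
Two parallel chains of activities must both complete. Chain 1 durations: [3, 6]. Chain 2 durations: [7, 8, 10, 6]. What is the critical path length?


Path A total = 3 + 6 = 9
Path B total = 7 + 8 + 10 + 6 = 31
Critical path = longest path = max(9, 31) = 31

31


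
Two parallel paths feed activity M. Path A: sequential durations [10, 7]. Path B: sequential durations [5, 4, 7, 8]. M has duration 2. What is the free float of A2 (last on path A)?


ES(A2) = sum of predecessors on chain A = 10
EF(A2) = ES + duration = 10 + 7 = 17
Successor of A2 is M. ES(M) = max(sum(A), sum(B)) = max(17, 24) = 24
Free float = ES(successor) - EF(current) = 24 - 17 = 7

7


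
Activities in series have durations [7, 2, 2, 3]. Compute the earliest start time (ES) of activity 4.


Activity 4 starts after activities 1 through 3 complete.
Predecessor durations: [7, 2, 2]
ES = 7 + 2 + 2 = 11

11


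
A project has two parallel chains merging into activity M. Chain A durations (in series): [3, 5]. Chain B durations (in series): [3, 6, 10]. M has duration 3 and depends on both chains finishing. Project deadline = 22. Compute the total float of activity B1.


Forward pass: ES(B1) = sum of predecessors on chain B = 0
EF = ES + duration = 0 + 3 = 3
Backward pass: LF(M) = deadline = 22; LS(M) = 22 - 3 = 19
LF(B1) = LS(M) - sum(successors on chain B) = 19 - 16 = 3
LS = LF - duration = 3 - 3 = 0
Total float = LS - ES = 0 - 0 = 0

0


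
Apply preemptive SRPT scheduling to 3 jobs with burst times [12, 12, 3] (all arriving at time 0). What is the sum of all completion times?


Since all jobs arrive at t=0, SRPT equals SPT ordering.
SPT order: [3, 12, 12]
Completion times:
  Job 1: p=3, C=3
  Job 2: p=12, C=15
  Job 3: p=12, C=27
Total completion time = 3 + 15 + 27 = 45

45


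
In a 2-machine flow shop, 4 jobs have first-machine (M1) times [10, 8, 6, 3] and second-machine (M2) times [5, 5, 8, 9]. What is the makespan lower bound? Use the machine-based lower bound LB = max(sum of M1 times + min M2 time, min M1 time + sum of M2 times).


LB1 = sum(M1 times) + min(M2 times) = 27 + 5 = 32
LB2 = min(M1 times) + sum(M2 times) = 3 + 27 = 30
Lower bound = max(LB1, LB2) = max(32, 30) = 32

32


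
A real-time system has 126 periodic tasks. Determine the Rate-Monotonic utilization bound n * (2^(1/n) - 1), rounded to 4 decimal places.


Compute 2^(1/126) = 1.0055163273
Subtract 1: 1.0055163273 - 1 = 0.0055163273
Multiply by n: 126 * 0.0055163273 = 0.6950572398
Round to 4 dp: 0.6951

0.6951


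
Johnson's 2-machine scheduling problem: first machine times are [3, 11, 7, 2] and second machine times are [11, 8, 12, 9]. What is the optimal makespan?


Apply Johnson's rule:
  Group 1 (a <= b): [(4, 2, 9), (1, 3, 11), (3, 7, 12)]
  Group 2 (a > b): [(2, 11, 8)]
Optimal job order: [4, 1, 3, 2]
Schedule:
  Job 4: M1 done at 2, M2 done at 11
  Job 1: M1 done at 5, M2 done at 22
  Job 3: M1 done at 12, M2 done at 34
  Job 2: M1 done at 23, M2 done at 42
Makespan = 42

42


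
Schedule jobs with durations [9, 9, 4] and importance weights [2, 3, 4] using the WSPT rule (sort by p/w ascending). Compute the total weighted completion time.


Compute p/w ratios and sort ascending (WSPT): [(4, 4), (9, 3), (9, 2)]
Compute weighted completion times:
  Job (p=4,w=4): C=4, w*C=4*4=16
  Job (p=9,w=3): C=13, w*C=3*13=39
  Job (p=9,w=2): C=22, w*C=2*22=44
Total weighted completion time = 99

99


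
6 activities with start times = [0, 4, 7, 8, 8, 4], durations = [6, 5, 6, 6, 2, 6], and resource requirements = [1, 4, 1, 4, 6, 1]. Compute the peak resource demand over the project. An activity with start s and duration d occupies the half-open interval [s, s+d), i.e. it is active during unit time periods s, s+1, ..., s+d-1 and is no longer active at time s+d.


Each activity i is active on [start_i, start_i + duration_i).
Compute total resource usage per time slot:
  t=0: active resources = [1], total = 1
  t=1: active resources = [1], total = 1
  t=2: active resources = [1], total = 1
  t=3: active resources = [1], total = 1
  t=4: active resources = [1, 4, 1], total = 6
  t=5: active resources = [1, 4, 1], total = 6
  t=6: active resources = [4, 1], total = 5
  t=7: active resources = [4, 1, 1], total = 6
  t=8: active resources = [4, 1, 4, 6, 1], total = 16
  t=9: active resources = [1, 4, 6, 1], total = 12
  t=10: active resources = [1, 4], total = 5
  t=11: active resources = [1, 4], total = 5
  t=12: active resources = [1, 4], total = 5
  t=13: active resources = [4], total = 4
Peak resource demand = 16

16


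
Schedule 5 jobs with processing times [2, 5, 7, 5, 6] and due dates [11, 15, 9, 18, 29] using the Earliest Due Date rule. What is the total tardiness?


Sort by due date (EDD order): [(7, 9), (2, 11), (5, 15), (5, 18), (6, 29)]
Compute completion times and tardiness:
  Job 1: p=7, d=9, C=7, tardiness=max(0,7-9)=0
  Job 2: p=2, d=11, C=9, tardiness=max(0,9-11)=0
  Job 3: p=5, d=15, C=14, tardiness=max(0,14-15)=0
  Job 4: p=5, d=18, C=19, tardiness=max(0,19-18)=1
  Job 5: p=6, d=29, C=25, tardiness=max(0,25-29)=0
Total tardiness = 1

1


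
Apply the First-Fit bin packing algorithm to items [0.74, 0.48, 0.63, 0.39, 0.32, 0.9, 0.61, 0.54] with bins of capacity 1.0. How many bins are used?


Place items sequentially using First-Fit:
  Item 0.74 -> new Bin 1
  Item 0.48 -> new Bin 2
  Item 0.63 -> new Bin 3
  Item 0.39 -> Bin 2 (now 0.87)
  Item 0.32 -> Bin 3 (now 0.95)
  Item 0.9 -> new Bin 4
  Item 0.61 -> new Bin 5
  Item 0.54 -> new Bin 6
Total bins used = 6

6


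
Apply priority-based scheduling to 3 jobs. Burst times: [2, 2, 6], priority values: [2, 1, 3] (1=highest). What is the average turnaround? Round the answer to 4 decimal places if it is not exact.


Sort by priority (ascending = highest first):
Order: [(1, 2), (2, 2), (3, 6)]
Completion times:
  Priority 1, burst=2, C=2
  Priority 2, burst=2, C=4
  Priority 3, burst=6, C=10
Average turnaround = 16/3 = 5.3333

5.3333


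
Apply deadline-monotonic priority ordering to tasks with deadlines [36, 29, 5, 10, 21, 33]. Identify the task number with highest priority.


Sort tasks by relative deadline (ascending):
  Task 3: deadline = 5
  Task 4: deadline = 10
  Task 5: deadline = 21
  Task 2: deadline = 29
  Task 6: deadline = 33
  Task 1: deadline = 36
Priority order (highest first): [3, 4, 5, 2, 6, 1]
Highest priority task = 3

3


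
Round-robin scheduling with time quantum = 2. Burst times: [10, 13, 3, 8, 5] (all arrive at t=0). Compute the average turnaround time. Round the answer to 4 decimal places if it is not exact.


Time quantum = 2
Execution trace:
  J1 runs 2 units, time = 2
  J2 runs 2 units, time = 4
  J3 runs 2 units, time = 6
  J4 runs 2 units, time = 8
  J5 runs 2 units, time = 10
  J1 runs 2 units, time = 12
  J2 runs 2 units, time = 14
  J3 runs 1 units, time = 15
  J4 runs 2 units, time = 17
  J5 runs 2 units, time = 19
  J1 runs 2 units, time = 21
  J2 runs 2 units, time = 23
  J4 runs 2 units, time = 25
  J5 runs 1 units, time = 26
  J1 runs 2 units, time = 28
  J2 runs 2 units, time = 30
  J4 runs 2 units, time = 32
  J1 runs 2 units, time = 34
  J2 runs 2 units, time = 36
  J2 runs 2 units, time = 38
  J2 runs 1 units, time = 39
Finish times: [34, 39, 15, 32, 26]
Average turnaround = 146/5 = 29.2

29.2


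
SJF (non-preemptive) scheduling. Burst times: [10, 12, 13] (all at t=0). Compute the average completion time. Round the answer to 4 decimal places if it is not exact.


SJF order (ascending): [10, 12, 13]
Completion times:
  Job 1: burst=10, C=10
  Job 2: burst=12, C=22
  Job 3: burst=13, C=35
Average completion = 67/3 = 22.3333

22.3333


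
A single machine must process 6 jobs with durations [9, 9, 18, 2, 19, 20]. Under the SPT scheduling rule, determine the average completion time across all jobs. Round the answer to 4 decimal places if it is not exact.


Sort jobs by processing time (SPT order): [2, 9, 9, 18, 19, 20]
Compute completion times sequentially:
  Job 1: processing = 2, completes at 2
  Job 2: processing = 9, completes at 11
  Job 3: processing = 9, completes at 20
  Job 4: processing = 18, completes at 38
  Job 5: processing = 19, completes at 57
  Job 6: processing = 20, completes at 77
Sum of completion times = 205
Average completion time = 205/6 = 34.1667

34.1667


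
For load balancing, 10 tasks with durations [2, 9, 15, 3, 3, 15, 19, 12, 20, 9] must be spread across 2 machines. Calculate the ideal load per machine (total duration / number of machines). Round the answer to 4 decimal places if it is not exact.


Total processing time = 2 + 9 + 15 + 3 + 3 + 15 + 19 + 12 + 20 + 9 = 107
Number of machines = 2
Ideal balanced load = 107 / 2 = 53.5

53.5


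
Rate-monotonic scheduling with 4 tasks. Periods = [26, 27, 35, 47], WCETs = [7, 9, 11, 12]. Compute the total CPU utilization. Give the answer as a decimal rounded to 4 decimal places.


Compute individual utilizations (exact fractions):
  Task 1: C/T = 7/26 (approx. 0.2692)
  Task 2: C/T = 9/27 = 1/3 (approx. 0.3333)
  Task 3: C/T = 11/35 (approx. 0.3143)
  Task 4: C/T = 12/47 (approx. 0.2553)
Total utilization U = 7/26 + 1/3 + 11/35 + 12/47 = 150401/128310
Rounded to 4 decimal places: U = 1.1722
RM (Liu & Layland) bound for 4 tasks = 0.756828; compare with U = 150401/128310 (approx. 1.172169)
U > 1, so the task set is not schedulable (processor overloaded).

1.1722


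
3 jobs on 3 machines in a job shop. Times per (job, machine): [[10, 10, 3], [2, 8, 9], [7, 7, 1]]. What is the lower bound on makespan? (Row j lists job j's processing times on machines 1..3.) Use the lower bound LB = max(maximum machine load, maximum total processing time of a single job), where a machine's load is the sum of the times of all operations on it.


Machine loads:
  Machine 1: 10 + 2 + 7 = 19
  Machine 2: 10 + 8 + 7 = 25
  Machine 3: 3 + 9 + 1 = 13
Max machine load = 25
Job totals:
  Job 1: 23
  Job 2: 19
  Job 3: 15
Max job total = 23
Lower bound = max(25, 23) = 25

25


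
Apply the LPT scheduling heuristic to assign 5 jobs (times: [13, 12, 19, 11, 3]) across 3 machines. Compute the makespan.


Sort jobs in decreasing order (LPT): [19, 13, 12, 11, 3]
Assign each job to the least loaded machine:
  Machine 1: jobs [19], load = 19
  Machine 2: jobs [13, 3], load = 16
  Machine 3: jobs [12, 11], load = 23
Makespan = max load = 23

23


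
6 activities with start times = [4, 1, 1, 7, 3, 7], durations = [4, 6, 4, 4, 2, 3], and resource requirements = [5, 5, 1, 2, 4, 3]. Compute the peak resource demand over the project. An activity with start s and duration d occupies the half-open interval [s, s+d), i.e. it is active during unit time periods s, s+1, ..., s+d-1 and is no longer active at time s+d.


Each activity i is active on [start_i, start_i + duration_i).
Compute total resource usage per time slot:
  t=0: active resources = [], total = 0
  t=1: active resources = [5, 1], total = 6
  t=2: active resources = [5, 1], total = 6
  t=3: active resources = [5, 1, 4], total = 10
  t=4: active resources = [5, 5, 1, 4], total = 15
  t=5: active resources = [5, 5], total = 10
  t=6: active resources = [5, 5], total = 10
  t=7: active resources = [5, 2, 3], total = 10
  t=8: active resources = [2, 3], total = 5
  t=9: active resources = [2, 3], total = 5
  t=10: active resources = [2], total = 2
Peak resource demand = 15

15


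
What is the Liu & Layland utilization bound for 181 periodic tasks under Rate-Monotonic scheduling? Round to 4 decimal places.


Compute 2^(1/181) = 1.0038368845
Subtract 1: 1.0038368845 - 1 = 0.0038368845
Multiply by n: 181 * 0.0038368845 = 0.6944760945
Round to 4 dp: 0.6945

0.6945
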